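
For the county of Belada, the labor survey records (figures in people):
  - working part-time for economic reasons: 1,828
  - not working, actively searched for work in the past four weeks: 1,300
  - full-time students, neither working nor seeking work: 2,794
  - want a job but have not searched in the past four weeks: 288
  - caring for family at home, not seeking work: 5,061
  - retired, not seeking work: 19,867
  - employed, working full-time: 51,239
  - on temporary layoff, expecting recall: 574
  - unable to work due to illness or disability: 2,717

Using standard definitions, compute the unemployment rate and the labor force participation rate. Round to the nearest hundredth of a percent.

Employed = 1,828 + 51,239 = 53,067 (anyone who worked, including part-time for economic reasons, counts as employed).
Unemployed = 1,300 + 574 = 1,874 (jobless and actively searching, or on temporary layoff).
Labor force = 53,067 + 1,874 = 54,941.
Not in labor force = 2,794 + 288 + 5,061 + 19,867 + 2,717 = 30,727 (those not working and not actively searching are outside the labor force — including those who want a job but have given up searching).
Civilian working-age population = 54,941 + 30,727 = 85,668.
Unemployment rate = 1,874 / 54,941 = 3.41%.
Labor force participation rate = 54,941 / 85,668 = 64.13%.

Unemployment rate ≈ 3.41%; labor force participation rate ≈ 64.13%.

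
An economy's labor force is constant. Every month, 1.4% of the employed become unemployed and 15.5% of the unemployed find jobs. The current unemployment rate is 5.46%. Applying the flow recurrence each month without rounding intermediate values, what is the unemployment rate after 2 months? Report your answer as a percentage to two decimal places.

With a fixed labor force, u_{t+1} = u_t + s·(1−u_t) − f·u_t = u_t·(1−s−f) + s.
Here 1−s−f = 0.831 and s = 0.014.
u_1 = 0.054600 × 0.831 + 0.014 = 0.059373.
u_2 = 0.059373 × 0.831 + 0.014 = 0.063339.

Unemployment rate after two months ≈ 6.33%.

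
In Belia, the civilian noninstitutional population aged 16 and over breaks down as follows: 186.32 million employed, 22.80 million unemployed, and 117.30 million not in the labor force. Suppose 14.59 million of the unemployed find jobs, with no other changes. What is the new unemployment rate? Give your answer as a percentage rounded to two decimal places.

New unemployment rate ≈ 3.93%.

Initially, labor force = 186.32 + 22.80 = 209.12 million, so u = 22.80/209.12 = 10.90%.
After the change, unemployed falls and employed rises by 14.59; labor force unchanged → E = 200.91, U = 8.21, labor force = 209.12 million.
New unemployment rate = 8.21 / 209.12 = 3.93%.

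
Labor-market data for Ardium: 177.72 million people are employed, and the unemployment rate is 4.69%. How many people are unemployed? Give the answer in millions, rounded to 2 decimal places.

About 8.75 million are unemployed.

Let U be the number unemployed. The labor force is E + U, and U/(E+U) = 0.0469.
So U = 0.0469 × 177.72 / (1 − 0.0469) = 8.3351 / 0.9531 ≈ 8.75 million.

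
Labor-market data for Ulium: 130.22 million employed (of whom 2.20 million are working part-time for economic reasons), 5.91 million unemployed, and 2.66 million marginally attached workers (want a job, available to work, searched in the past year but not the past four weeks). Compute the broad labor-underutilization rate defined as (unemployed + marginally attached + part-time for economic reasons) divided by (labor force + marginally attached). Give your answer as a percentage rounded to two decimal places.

Broad underutilization rate ≈ 7.76%.

Labor force = 130.22 + 5.91 = 136.13 million.
Numerator = 5.91 + 2.66 + 2.20 = 10.77 million.
Denominator = 136.13 + 2.66 = 138.79 million.
Broad rate = 10.77 / 138.79 = 7.76%.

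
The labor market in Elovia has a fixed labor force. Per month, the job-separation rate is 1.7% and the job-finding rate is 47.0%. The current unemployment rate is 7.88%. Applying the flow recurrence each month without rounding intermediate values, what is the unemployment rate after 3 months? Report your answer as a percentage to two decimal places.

With a fixed labor force, u_{t+1} = u_t + s·(1−u_t) − f·u_t = u_t·(1−s−f) + s.
Here 1−s−f = 0.513 and s = 0.017.
u_1 = 0.078800 × 0.513 + 0.017 = 0.057424.
u_2 = 0.057424 × 0.513 + 0.017 = 0.046459.
u_3 = 0.046459 × 0.513 + 0.017 = 0.040833.

Unemployment rate after three months ≈ 4.08%.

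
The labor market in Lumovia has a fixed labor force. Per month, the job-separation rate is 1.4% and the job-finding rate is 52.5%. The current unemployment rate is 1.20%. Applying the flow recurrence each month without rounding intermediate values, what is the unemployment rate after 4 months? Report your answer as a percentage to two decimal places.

Unemployment rate after four months ≈ 2.53%.

With a fixed labor force, u_{t+1} = u_t + s·(1−u_t) − f·u_t = u_t·(1−s−f) + s.
Here 1−s−f = 0.461 and s = 0.014.
u_1 = 0.012000 × 0.461 + 0.014 = 0.019532.
u_2 = 0.019532 × 0.461 + 0.014 = 0.023004.
u_3 = 0.023004 × 0.461 + 0.014 = 0.024605.
u_4 = 0.024605 × 0.461 + 0.014 = 0.025343.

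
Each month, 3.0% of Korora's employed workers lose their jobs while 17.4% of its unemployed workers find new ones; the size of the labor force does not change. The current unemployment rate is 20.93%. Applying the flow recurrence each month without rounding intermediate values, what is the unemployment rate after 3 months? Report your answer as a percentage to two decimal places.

With a fixed labor force, u_{t+1} = u_t + s·(1−u_t) − f·u_t = u_t·(1−s−f) + s.
Here 1−s−f = 0.796 and s = 0.030.
u_1 = 0.209300 × 0.796 + 0.030 = 0.196603.
u_2 = 0.196603 × 0.796 + 0.030 = 0.186496.
u_3 = 0.186496 × 0.796 + 0.030 = 0.178451.

Unemployment rate after three months ≈ 17.85%.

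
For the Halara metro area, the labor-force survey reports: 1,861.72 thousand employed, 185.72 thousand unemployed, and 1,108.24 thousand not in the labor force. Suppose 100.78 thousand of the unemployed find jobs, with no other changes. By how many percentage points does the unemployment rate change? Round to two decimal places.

Initially, labor force = 1,861.72 + 185.72 = 2,047.44 thousand, so u = 185.72/2,047.44 = 9.07%.
After the change, unemployed falls and employed rises by 100.78; labor force unchanged → E = 1,962.50, U = 84.94, labor force = 2,047.44 thousand.
New unemployment rate = 84.94 / 2,047.44 = 4.15%.
Change = 4.15% − 9.07% = −4.92 percentage points.

The unemployment rate changes by −4.92 percentage points.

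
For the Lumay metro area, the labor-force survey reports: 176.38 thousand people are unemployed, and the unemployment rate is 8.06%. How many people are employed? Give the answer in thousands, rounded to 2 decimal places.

About 2,011.96 thousand are employed.

Labor force = U / u = 176.38 / 0.0806 ≈ 2,188.34 thousand.
Employed = labor force − unemployed = 2,188.34 − 176.38 = 2,011.96 thousand.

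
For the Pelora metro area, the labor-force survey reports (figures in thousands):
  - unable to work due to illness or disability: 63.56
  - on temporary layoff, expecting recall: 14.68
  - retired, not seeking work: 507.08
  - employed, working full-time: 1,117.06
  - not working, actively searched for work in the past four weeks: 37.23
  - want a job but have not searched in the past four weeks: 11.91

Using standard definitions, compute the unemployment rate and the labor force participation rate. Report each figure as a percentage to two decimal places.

Unemployment rate ≈ 4.44%; labor force participation rate ≈ 66.74%.

Employed = 1,117.06 thousand.
Unemployed = 14.68 + 37.23 = 51.91 thousand (jobless and actively searching, or on temporary layoff).
Labor force = 1,117.06 + 51.91 = 1,168.97 thousand.
Not in labor force = 63.56 + 507.08 + 11.91 = 582.55 thousand (those not working and not actively searching are outside the labor force — including those who want a job but have given up searching).
Civilian working-age population = 1,168.97 + 582.55 = 1,751.52 thousand.
Unemployment rate = 51.91 / 1,168.97 = 4.44%.
Labor force participation rate = 1,168.97 / 1,751.52 = 66.74%.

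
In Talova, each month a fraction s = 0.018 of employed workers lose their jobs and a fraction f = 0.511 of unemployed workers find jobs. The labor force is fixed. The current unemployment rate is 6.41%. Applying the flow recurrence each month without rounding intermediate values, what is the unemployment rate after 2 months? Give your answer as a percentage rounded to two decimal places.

Unemployment rate after two months ≈ 4.07%.

With a fixed labor force, u_{t+1} = u_t + s·(1−u_t) − f·u_t = u_t·(1−s−f) + s.
Here 1−s−f = 0.471 and s = 0.018.
u_1 = 0.064100 × 0.471 + 0.018 = 0.048191.
u_2 = 0.048191 × 0.471 + 0.018 = 0.040698.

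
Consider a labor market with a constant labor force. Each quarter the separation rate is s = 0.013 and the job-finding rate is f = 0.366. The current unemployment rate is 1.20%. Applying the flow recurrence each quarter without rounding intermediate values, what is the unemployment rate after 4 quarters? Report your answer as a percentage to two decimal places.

With a fixed labor force, u_{t+1} = u_t + s·(1−u_t) − f·u_t = u_t·(1−s−f) + s.
Here 1−s−f = 0.621 and s = 0.013.
u_1 = 0.012000 × 0.621 + 0.013 = 0.020452.
u_2 = 0.020452 × 0.621 + 0.013 = 0.025701.
u_3 = 0.025701 × 0.621 + 0.013 = 0.028960.
u_4 = 0.028960 × 0.621 + 0.013 = 0.030984.

Unemployment rate after four quarters ≈ 3.10%.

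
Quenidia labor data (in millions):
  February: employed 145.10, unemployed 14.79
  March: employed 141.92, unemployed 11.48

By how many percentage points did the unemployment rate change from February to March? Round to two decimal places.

February: labor force = 145.10 + 14.79 = 159.89; u = 14.79/159.89 = 9.25%.
March: labor force = 141.92 + 11.48 = 153.40; u = 11.48/153.40 = 7.48%.
Change = 7.48% − 9.25% = −1.77 pp.

The unemployment rate changed by −1.77 percentage points.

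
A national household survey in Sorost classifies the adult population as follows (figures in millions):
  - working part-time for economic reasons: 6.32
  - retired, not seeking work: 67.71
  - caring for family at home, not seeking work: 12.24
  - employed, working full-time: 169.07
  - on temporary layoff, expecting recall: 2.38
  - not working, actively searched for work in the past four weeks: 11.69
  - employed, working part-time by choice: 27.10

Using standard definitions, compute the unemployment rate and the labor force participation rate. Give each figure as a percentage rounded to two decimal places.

Unemployment rate ≈ 6.50%; labor force participation rate ≈ 73.04%.

Employed = 6.32 + 169.07 + 27.10 = 202.49 million (anyone who worked, including part-time for economic reasons, counts as employed).
Unemployed = 2.38 + 11.69 = 14.07 million (jobless and actively searching, or on temporary layoff).
Labor force = 202.49 + 14.07 = 216.56 million.
Not in labor force = 67.71 + 12.24 = 79.95 million (those not working and not actively searching are outside the labor force).
Civilian working-age population = 216.56 + 79.95 = 296.51 million.
Unemployment rate = 14.07 / 216.56 = 6.50%.
Labor force participation rate = 216.56 / 296.51 = 73.04%.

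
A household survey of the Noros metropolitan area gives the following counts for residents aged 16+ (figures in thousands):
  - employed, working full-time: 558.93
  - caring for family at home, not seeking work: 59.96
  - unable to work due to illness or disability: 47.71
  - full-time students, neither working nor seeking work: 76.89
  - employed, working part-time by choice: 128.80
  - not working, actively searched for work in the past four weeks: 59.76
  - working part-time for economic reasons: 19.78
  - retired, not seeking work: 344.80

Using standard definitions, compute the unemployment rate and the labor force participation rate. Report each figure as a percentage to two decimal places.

Employed = 558.93 + 128.80 + 19.78 = 707.51 thousand (anyone who worked, including part-time for economic reasons, counts as employed).
Unemployed = 59.76 thousand.
Labor force = 707.51 + 59.76 = 767.27 thousand.
Not in labor force = 59.96 + 47.71 + 76.89 + 344.80 = 529.36 thousand (those not working and not actively searching are outside the labor force).
Civilian working-age population = 767.27 + 529.36 = 1,296.63 thousand.
Unemployment rate = 59.76 / 767.27 = 7.79%.
Labor force participation rate = 767.27 / 1,296.63 = 59.17%.

Unemployment rate ≈ 7.79%; labor force participation rate ≈ 59.17%.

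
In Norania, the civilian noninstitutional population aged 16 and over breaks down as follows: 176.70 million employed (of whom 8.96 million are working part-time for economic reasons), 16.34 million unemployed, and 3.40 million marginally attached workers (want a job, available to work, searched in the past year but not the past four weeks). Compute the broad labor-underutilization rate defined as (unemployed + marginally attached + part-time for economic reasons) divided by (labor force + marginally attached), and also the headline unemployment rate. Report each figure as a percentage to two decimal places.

Broad underutilization rate ≈ 14.61%; headline unemployment rate ≈ 8.46%.

Labor force = 176.70 + 16.34 = 193.04 million.
Numerator = 16.34 + 3.40 + 8.96 = 28.70 million.
Denominator = 193.04 + 3.40 = 196.44 million.
Broad rate = 28.70 / 196.44 = 14.61%.
Headline unemployment rate = 16.34 / 193.04 = 8.46%.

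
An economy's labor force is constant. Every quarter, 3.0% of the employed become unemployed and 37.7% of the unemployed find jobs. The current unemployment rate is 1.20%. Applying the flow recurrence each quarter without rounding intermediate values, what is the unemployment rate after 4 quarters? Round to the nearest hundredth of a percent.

With a fixed labor force, u_{t+1} = u_t + s·(1−u_t) − f·u_t = u_t·(1−s−f) + s.
Here 1−s−f = 0.593 and s = 0.030.
u_1 = 0.012000 × 0.593 + 0.030 = 0.037116.
u_2 = 0.037116 × 0.593 + 0.030 = 0.052010.
u_3 = 0.052010 × 0.593 + 0.030 = 0.060842.
u_4 = 0.060842 × 0.593 + 0.030 = 0.066079.

Unemployment rate after four quarters ≈ 6.61%.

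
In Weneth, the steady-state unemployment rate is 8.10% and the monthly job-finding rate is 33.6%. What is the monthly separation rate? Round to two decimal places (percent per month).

From u* = s/(s+f): s = u·f/(1−u).
s = 0.0810 × 33.6 / (1 − 0.0810) = 2.7216 / 0.9190 ≈ 2.96% per month.

Separation rate ≈ 2.96% per month.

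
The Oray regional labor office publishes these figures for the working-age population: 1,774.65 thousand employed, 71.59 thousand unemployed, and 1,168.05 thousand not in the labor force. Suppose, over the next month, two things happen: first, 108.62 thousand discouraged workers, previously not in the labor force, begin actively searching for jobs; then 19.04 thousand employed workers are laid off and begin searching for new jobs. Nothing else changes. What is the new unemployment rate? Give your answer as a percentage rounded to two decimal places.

New unemployment rate ≈ 10.19%.

Initially, labor force = 1,774.65 + 71.59 = 1,846.24 thousand, so u = 71.59/1,846.24 = 3.88%.
After the first change, unemployed and labor force both rise by 108.62 → E = 1,774.65, U = 180.21, labor force = 1,954.86 thousand.
After the second change, employed falls and unemployed rises by 19.04; labor force unchanged → E = 1,755.61, U = 199.25, labor force = 1,954.86 thousand.
New unemployment rate = 199.25 / 1,954.86 = 10.19%.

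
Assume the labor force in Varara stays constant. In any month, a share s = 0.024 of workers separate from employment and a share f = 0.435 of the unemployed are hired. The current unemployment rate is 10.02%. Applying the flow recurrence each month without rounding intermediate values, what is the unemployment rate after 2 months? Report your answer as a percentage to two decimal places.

Unemployment rate after two months ≈ 6.63%.

With a fixed labor force, u_{t+1} = u_t + s·(1−u_t) − f·u_t = u_t·(1−s−f) + s.
Here 1−s−f = 0.541 and s = 0.024.
u_1 = 0.100200 × 0.541 + 0.024 = 0.078208.
u_2 = 0.078208 × 0.541 + 0.024 = 0.066311.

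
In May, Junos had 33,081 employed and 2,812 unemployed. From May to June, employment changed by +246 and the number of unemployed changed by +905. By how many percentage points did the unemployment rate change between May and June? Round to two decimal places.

The unemployment rate changed by +2.20 percentage points.

May: labor force = 33,081 + 2,812 = 35,893; u = 2,812/35,893 = 7.83%.
June: labor force = 33,327 + 3,717 = 37,044; u = 3,717/37,044 = 10.03%.
Change = 10.03% − 7.83% = +2.20 pp.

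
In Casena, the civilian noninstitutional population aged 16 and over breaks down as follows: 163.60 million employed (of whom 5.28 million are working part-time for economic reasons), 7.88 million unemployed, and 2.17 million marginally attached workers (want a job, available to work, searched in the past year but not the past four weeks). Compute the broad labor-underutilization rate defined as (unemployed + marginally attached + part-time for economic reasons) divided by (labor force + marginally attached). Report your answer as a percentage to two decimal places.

Broad underutilization rate ≈ 8.83%.

Labor force = 163.60 + 7.88 = 171.48 million.
Numerator = 7.88 + 2.17 + 5.28 = 15.33 million.
Denominator = 171.48 + 2.17 = 173.65 million.
Broad rate = 15.33 / 173.65 = 8.83%.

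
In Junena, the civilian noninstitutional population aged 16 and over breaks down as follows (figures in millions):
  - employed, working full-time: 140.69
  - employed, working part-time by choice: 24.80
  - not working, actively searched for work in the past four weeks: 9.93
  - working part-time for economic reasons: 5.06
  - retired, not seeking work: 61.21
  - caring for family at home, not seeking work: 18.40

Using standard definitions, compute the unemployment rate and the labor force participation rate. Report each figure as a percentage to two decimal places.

Employed = 140.69 + 24.80 + 5.06 = 170.55 million (anyone who worked, including part-time for economic reasons, counts as employed).
Unemployed = 9.93 million.
Labor force = 170.55 + 9.93 = 180.48 million.
Not in labor force = 61.21 + 18.40 = 79.61 million (those not working and not actively searching are outside the labor force).
Civilian working-age population = 180.48 + 79.61 = 260.09 million.
Unemployment rate = 9.93 / 180.48 = 5.50%.
Labor force participation rate = 180.48 / 260.09 = 69.39%.

Unemployment rate ≈ 5.50%; labor force participation rate ≈ 69.39%.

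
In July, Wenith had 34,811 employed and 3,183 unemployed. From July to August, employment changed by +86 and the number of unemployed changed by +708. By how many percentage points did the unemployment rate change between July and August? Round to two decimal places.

The unemployment rate changed by +1.65 percentage points.

July: labor force = 34,811 + 3,183 = 37,994; u = 3,183/37,994 = 8.38%.
August: labor force = 34,897 + 3,891 = 38,788; u = 3,891/38,788 = 10.03%.
Change = 10.03% − 8.38% = +1.65 pp.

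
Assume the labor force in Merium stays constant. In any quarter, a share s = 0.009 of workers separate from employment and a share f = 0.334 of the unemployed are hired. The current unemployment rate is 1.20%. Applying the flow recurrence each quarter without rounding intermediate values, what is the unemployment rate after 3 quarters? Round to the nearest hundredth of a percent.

Unemployment rate after three quarters ≈ 2.22%.

With a fixed labor force, u_{t+1} = u_t + s·(1−u_t) − f·u_t = u_t·(1−s−f) + s.
Here 1−s−f = 0.657 and s = 0.009.
u_1 = 0.012000 × 0.657 + 0.009 = 0.016884.
u_2 = 0.016884 × 0.657 + 0.009 = 0.020093.
u_3 = 0.020093 × 0.657 + 0.009 = 0.022201.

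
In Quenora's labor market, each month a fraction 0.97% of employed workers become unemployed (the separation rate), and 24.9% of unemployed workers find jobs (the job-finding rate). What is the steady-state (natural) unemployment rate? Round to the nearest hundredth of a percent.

Steady-state unemployment rate ≈ 3.75%.

At steady state the flows balance: s·E = f·U, so U/(E+U) = s/(s+f).
u* = 0.97 / (0.97 + 24.9) = 0.97 / 25.87 = 3.75%.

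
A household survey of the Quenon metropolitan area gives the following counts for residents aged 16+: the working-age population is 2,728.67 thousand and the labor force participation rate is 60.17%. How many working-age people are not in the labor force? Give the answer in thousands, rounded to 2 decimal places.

About 1,086.83 thousand are not in the labor force.

Share not in the labor force = 1 − 0.6017 = 0.3983.
Not in labor force = 0.3983 × 2,728.67 ≈ 1,086.83 thousand.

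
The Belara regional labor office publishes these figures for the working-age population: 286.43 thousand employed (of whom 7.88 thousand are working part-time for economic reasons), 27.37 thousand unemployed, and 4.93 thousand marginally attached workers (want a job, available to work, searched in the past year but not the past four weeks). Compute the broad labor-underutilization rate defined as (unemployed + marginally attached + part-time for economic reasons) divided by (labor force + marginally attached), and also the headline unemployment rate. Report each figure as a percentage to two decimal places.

Labor force = 286.43 + 27.37 = 313.80 thousand.
Numerator = 27.37 + 4.93 + 7.88 = 40.18 thousand.
Denominator = 313.80 + 4.93 = 318.73 thousand.
Broad rate = 40.18 / 318.73 = 12.61%.
Headline unemployment rate = 27.37 / 313.80 = 8.72%.

Broad underutilization rate ≈ 12.61%; headline unemployment rate ≈ 8.72%.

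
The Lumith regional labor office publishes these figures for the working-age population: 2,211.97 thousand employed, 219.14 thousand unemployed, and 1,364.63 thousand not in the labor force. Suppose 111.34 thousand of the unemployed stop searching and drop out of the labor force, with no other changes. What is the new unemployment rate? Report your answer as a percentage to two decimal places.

New unemployment rate ≈ 4.65%.

Initially, labor force = 2,211.97 + 219.14 = 2,431.11 thousand, so u = 219.14/2,431.11 = 9.01%.
After the change, unemployed and labor force both fall by 111.34 → E = 2,211.97, U = 107.80, labor force = 2,319.77 thousand.
New unemployment rate = 107.80 / 2,319.77 = 4.65%.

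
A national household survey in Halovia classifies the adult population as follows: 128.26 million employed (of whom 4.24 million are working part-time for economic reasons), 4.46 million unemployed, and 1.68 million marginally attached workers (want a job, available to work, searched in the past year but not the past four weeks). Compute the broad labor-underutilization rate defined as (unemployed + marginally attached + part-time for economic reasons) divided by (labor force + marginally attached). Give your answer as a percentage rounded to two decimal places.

Labor force = 128.26 + 4.46 = 132.72 million.
Numerator = 4.46 + 1.68 + 4.24 = 10.38 million.
Denominator = 132.72 + 1.68 = 134.40 million.
Broad rate = 10.38 / 134.40 = 7.72%.

Broad underutilization rate ≈ 7.72%.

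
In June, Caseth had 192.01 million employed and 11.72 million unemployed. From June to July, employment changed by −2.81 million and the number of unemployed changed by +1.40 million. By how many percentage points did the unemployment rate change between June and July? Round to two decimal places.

June: labor force = 192.01 + 11.72 = 203.73; u = 11.72/203.73 = 5.75%.
July: labor force = 189.20 + 13.12 = 202.32; u = 13.12/202.32 = 6.48%.
Change = 6.48% − 5.75% = +0.73 pp.

The unemployment rate changed by +0.73 percentage points.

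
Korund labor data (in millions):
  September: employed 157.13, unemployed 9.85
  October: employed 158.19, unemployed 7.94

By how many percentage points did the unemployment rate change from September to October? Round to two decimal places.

The unemployment rate changed by −1.12 percentage points.

September: labor force = 157.13 + 9.85 = 166.98; u = 9.85/166.98 = 5.90%.
October: labor force = 158.19 + 7.94 = 166.13; u = 7.94/166.13 = 4.78%.
Change = 4.78% − 5.90% = −1.12 pp.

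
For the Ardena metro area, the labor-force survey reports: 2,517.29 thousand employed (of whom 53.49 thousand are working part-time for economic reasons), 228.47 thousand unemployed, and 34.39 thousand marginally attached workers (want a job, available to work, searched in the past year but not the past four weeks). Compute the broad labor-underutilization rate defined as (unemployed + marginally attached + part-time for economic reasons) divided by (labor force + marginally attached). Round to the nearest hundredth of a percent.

Broad underutilization rate ≈ 11.38%.

Labor force = 2,517.29 + 228.47 = 2,745.76 thousand.
Numerator = 228.47 + 34.39 + 53.49 = 316.35 thousand.
Denominator = 2,745.76 + 34.39 = 2,780.15 thousand.
Broad rate = 316.35 / 2,780.15 = 11.38%.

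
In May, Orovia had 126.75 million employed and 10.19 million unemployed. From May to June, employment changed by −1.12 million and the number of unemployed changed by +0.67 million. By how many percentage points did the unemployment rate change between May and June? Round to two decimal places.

The unemployment rate changed by +0.52 percentage points.

May: labor force = 126.75 + 10.19 = 136.94; u = 10.19/136.94 = 7.44%.
June: labor force = 125.63 + 10.86 = 136.49; u = 10.86/136.49 = 7.96%.
Change = 7.96% − 7.44% = +0.52 pp.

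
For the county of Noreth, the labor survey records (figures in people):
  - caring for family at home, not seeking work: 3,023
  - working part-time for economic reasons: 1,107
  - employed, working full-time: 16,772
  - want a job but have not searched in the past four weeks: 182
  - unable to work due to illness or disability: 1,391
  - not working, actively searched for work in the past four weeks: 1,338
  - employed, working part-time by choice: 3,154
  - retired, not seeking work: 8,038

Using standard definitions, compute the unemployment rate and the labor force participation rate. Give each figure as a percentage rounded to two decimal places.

Employed = 1,107 + 16,772 + 3,154 = 21,033 (anyone who worked, including part-time for economic reasons, counts as employed).
Unemployed = 1,338.
Labor force = 21,033 + 1,338 = 22,371.
Not in labor force = 3,023 + 182 + 1,391 + 8,038 = 12,634 (those not working and not actively searching are outside the labor force — including those who want a job but have given up searching).
Civilian working-age population = 22,371 + 12,634 = 35,005.
Unemployment rate = 1,338 / 22,371 = 5.98%.
Labor force participation rate = 22,371 / 35,005 = 63.91%.

Unemployment rate ≈ 5.98%; labor force participation rate ≈ 63.91%.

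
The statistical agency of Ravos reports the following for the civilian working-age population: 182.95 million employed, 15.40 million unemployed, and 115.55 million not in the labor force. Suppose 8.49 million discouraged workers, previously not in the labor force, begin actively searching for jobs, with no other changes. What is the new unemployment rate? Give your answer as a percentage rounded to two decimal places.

New unemployment rate ≈ 11.55%.

Initially, labor force = 182.95 + 15.40 = 198.35 million, so u = 15.40/198.35 = 7.76%.
After the change, unemployed and labor force both rise by 8.49 → E = 182.95, U = 23.89, labor force = 206.84 million.
New unemployment rate = 23.89 / 206.84 = 11.55%.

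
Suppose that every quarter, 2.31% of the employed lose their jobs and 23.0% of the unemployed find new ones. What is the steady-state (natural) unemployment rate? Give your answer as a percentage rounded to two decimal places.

Steady-state unemployment rate ≈ 9.13%.

At steady state the flows balance: s·E = f·U, so U/(E+U) = s/(s+f).
u* = 2.31 / (2.31 + 23.0) = 2.31 / 25.31 = 9.13%.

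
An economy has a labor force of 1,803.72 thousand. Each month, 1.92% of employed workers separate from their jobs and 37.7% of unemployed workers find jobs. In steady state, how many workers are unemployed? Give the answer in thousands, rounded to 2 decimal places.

About 87.41 thousand are unemployed in steady state.

Steady-state unemployment rate u* = s/(s+f) = 1.92/(1.92+37.7) = 0.048460.
Unemployed = u* × labor force = 0.048460 × 1,803.72 ≈ 87.41 thousand.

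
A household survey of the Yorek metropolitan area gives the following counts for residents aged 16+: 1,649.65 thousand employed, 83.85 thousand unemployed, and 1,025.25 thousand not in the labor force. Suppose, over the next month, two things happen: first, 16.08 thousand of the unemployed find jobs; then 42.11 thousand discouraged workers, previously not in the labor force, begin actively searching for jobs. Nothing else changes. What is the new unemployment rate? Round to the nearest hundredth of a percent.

Initially, labor force = 1,649.65 + 83.85 = 1,733.50 thousand, so u = 83.85/1,733.50 = 4.84%.
After the first change, unemployed falls and employed rises by 16.08; labor force unchanged → E = 1,665.73, U = 67.77, labor force = 1,733.50 thousand.
After the second change, unemployed and labor force both rise by 42.11 → E = 1,665.73, U = 109.88, labor force = 1,775.61 thousand.
New unemployment rate = 109.88 / 1,775.61 = 6.19%.

New unemployment rate ≈ 6.19%.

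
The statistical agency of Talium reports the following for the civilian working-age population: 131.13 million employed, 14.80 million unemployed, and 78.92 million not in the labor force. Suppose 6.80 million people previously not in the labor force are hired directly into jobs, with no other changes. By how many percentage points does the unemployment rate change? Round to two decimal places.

The unemployment rate changes by −0.45 percentage points.

Initially, labor force = 131.13 + 14.80 = 145.93 million, so u = 14.80/145.93 = 10.14%.
After the change, employed and labor force both rise by 6.80; unemployed unchanged → E = 137.93, U = 14.80, labor force = 152.73 million.
New unemployment rate = 14.80 / 152.73 = 9.69%.
Change = 9.69% − 10.14% = −0.45 percentage points.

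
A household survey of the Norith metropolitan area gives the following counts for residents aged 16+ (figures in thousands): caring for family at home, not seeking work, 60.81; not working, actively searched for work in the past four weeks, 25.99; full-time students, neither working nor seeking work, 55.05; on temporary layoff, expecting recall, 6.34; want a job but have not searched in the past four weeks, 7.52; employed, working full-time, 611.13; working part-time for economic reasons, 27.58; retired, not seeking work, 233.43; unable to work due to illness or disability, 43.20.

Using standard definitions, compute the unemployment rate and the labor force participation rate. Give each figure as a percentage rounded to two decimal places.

Unemployment rate ≈ 4.82%; labor force participation rate ≈ 62.65%.

Employed = 611.13 + 27.58 = 638.71 thousand (anyone who worked, including part-time for economic reasons, counts as employed).
Unemployed = 25.99 + 6.34 = 32.33 thousand (jobless and actively searching, or on temporary layoff).
Labor force = 638.71 + 32.33 = 671.04 thousand.
Not in labor force = 60.81 + 55.05 + 7.52 + 233.43 + 43.20 = 400.01 thousand (those not working and not actively searching are outside the labor force — including those who want a job but have given up searching).
Civilian working-age population = 671.04 + 400.01 = 1,071.05 thousand.
Unemployment rate = 32.33 / 671.04 = 4.82%.
Labor force participation rate = 671.04 / 1,071.05 = 62.65%.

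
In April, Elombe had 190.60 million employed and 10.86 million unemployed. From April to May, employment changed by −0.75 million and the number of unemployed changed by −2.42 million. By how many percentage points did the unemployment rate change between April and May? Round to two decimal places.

The unemployment rate changed by −1.13 percentage points.

April: labor force = 190.60 + 10.86 = 201.46; u = 10.86/201.46 = 5.39%.
May: labor force = 189.85 + 8.44 = 198.29; u = 8.44/198.29 = 4.26%.
Change = 4.26% − 5.39% = −1.13 pp.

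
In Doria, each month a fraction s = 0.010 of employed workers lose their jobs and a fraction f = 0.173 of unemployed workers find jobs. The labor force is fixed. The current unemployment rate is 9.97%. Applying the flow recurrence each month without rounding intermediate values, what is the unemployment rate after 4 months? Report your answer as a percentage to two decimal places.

With a fixed labor force, u_{t+1} = u_t + s·(1−u_t) − f·u_t = u_t·(1−s−f) + s.
Here 1−s−f = 0.817 and s = 0.010.
u_1 = 0.099700 × 0.817 + 0.010 = 0.091455.
u_2 = 0.091455 × 0.817 + 0.010 = 0.084719.
u_3 = 0.084719 × 0.817 + 0.010 = 0.079215.
u_4 = 0.079215 × 0.817 + 0.010 = 0.074719.

Unemployment rate after four months ≈ 7.47%.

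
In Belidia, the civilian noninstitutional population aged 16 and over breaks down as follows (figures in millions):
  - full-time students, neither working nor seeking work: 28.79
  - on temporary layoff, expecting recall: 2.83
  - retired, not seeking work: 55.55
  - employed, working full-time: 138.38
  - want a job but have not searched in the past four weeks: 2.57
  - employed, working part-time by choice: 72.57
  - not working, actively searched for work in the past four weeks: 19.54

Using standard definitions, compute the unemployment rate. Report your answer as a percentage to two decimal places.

Unemployment rate ≈ 9.59%.

Employed = 138.38 + 72.57 = 210.95 million.
Unemployed = 2.83 + 19.54 = 22.37 million (jobless and actively searching, or on temporary layoff).
Labor force = 210.95 + 22.37 = 233.32 million.
Unemployment rate = 22.37 / 233.32 = 9.59%.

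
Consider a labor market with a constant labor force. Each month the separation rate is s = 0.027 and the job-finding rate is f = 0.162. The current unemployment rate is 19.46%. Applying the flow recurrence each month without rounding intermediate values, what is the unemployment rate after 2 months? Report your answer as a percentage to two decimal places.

With a fixed labor force, u_{t+1} = u_t + s·(1−u_t) − f·u_t = u_t·(1−s−f) + s.
Here 1−s−f = 0.811 and s = 0.027.
u_1 = 0.194600 × 0.811 + 0.027 = 0.184821.
u_2 = 0.184821 × 0.811 + 0.027 = 0.176890.

Unemployment rate after two months ≈ 17.69%.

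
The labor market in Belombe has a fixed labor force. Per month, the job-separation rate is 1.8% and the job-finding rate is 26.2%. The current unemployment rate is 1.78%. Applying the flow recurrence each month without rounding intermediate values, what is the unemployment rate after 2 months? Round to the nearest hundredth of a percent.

Unemployment rate after two months ≈ 4.02%.

With a fixed labor force, u_{t+1} = u_t + s·(1−u_t) − f·u_t = u_t·(1−s−f) + s.
Here 1−s−f = 0.720 and s = 0.018.
u_1 = 0.017800 × 0.720 + 0.018 = 0.030816.
u_2 = 0.030816 × 0.720 + 0.018 = 0.040188.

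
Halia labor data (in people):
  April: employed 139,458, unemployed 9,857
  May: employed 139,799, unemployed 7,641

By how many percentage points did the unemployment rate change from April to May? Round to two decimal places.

The unemployment rate changed by −1.42 percentage points.

April: labor force = 139,458 + 9,857 = 149,315; u = 9,857/149,315 = 6.60%.
May: labor force = 139,799 + 7,641 = 147,440; u = 7,641/147,440 = 5.18%.
Change = 5.18% − 6.60% = −1.42 pp.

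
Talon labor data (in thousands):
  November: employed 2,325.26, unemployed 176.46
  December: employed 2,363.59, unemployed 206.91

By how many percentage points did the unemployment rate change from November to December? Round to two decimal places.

November: labor force = 2,325.26 + 176.46 = 2,501.72; u = 176.46/2,501.72 = 7.05%.
December: labor force = 2,363.59 + 206.91 = 2,570.50; u = 206.91/2,570.50 = 8.05%.
Change = 8.05% − 7.05% = +1.00 pp.

The unemployment rate changed by +1.00 percentage points.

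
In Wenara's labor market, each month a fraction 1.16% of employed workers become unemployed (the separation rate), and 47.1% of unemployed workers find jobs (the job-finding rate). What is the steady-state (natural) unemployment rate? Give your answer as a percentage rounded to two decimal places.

Steady-state unemployment rate ≈ 2.40%.

At steady state the flows balance: s·E = f·U, so U/(E+U) = s/(s+f).
u* = 1.16 / (1.16 + 47.1) = 1.16 / 48.26 = 2.40%.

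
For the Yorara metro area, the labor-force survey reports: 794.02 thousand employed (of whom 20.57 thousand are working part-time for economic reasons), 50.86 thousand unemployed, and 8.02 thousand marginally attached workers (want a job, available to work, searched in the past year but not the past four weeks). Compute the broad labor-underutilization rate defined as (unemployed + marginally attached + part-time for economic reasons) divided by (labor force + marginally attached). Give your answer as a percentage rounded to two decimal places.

Labor force = 794.02 + 50.86 = 844.88 thousand.
Numerator = 50.86 + 8.02 + 20.57 = 79.45 thousand.
Denominator = 844.88 + 8.02 = 852.90 thousand.
Broad rate = 79.45 / 852.90 = 9.32%.

Broad underutilization rate ≈ 9.32%.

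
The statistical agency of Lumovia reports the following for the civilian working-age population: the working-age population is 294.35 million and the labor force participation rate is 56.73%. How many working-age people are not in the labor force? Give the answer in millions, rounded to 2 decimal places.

Share not in the labor force = 1 − 0.5673 = 0.4327.
Not in labor force = 0.4327 × 294.35 ≈ 127.37 million.

About 127.37 million are not in the labor force.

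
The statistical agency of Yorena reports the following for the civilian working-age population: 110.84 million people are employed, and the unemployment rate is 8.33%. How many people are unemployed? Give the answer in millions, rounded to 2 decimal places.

Let U be the number unemployed. The labor force is E + U, and U/(E+U) = 0.0833.
So U = 0.0833 × 110.84 / (1 − 0.0833) = 9.2330 / 0.9167 ≈ 10.07 million.

About 10.07 million are unemployed.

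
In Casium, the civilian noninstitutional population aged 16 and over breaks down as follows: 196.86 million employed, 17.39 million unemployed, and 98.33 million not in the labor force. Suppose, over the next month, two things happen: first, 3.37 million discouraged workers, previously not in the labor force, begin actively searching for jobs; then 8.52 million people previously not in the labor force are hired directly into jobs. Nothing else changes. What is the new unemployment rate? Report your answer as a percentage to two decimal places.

Initially, labor force = 196.86 + 17.39 = 214.25 million, so u = 17.39/214.25 = 8.12%.
After the first change, unemployed and labor force both rise by 3.37 → E = 196.86, U = 20.76, labor force = 217.62 million.
After the second change, employed and labor force both rise by 8.52; unemployed unchanged → E = 205.38, U = 20.76, labor force = 226.14 million.
New unemployment rate = 20.76 / 226.14 = 9.18%.

New unemployment rate ≈ 9.18%.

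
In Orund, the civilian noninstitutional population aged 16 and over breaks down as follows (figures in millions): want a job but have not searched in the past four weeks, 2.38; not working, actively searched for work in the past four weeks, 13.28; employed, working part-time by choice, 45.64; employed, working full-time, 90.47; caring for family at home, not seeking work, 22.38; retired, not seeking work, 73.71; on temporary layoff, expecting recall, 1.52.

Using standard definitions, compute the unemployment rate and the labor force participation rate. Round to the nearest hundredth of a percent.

Employed = 45.64 + 90.47 = 136.11 million.
Unemployed = 13.28 + 1.52 = 14.80 million (jobless and actively searching, or on temporary layoff).
Labor force = 136.11 + 14.80 = 150.91 million.
Not in labor force = 2.38 + 22.38 + 73.71 = 98.47 million (those not working and not actively searching are outside the labor force — including those who want a job but have given up searching).
Civilian working-age population = 150.91 + 98.47 = 249.38 million.
Unemployment rate = 14.80 / 150.91 = 9.81%.
Labor force participation rate = 150.91 / 249.38 = 60.51%.

Unemployment rate ≈ 9.81%; labor force participation rate ≈ 60.51%.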